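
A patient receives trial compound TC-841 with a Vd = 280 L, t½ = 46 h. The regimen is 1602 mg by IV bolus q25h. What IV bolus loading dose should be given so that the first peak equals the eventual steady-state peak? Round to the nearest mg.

5104 mg

f = (1/2)^(25/46) ≈ 0.686115; accumulation ratio R = 1/(1−f) ≈ 3.18588.
Loading dose to hit Cmax,ss on first dose: D_load = D_maint·R ≈ 1602 × 3.18588 ≈ 5103.78 mg.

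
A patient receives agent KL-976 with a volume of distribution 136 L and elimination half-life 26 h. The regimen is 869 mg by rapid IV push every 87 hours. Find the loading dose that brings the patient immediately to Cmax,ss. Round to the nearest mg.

964 mg

f = (1/2)^(87/26) ≈ 0.098335; accumulation ratio R = 1/(1−f) ≈ 1.10906.
Loading dose to hit Cmax,ss on first dose: D_load = D_maint·R ≈ 869 × 1.10906 ≈ 963.77 mg.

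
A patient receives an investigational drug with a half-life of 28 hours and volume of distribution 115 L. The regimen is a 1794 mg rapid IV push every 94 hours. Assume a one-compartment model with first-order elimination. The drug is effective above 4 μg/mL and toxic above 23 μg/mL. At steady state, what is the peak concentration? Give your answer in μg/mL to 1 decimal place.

τ/t½ = 94/28 ≈ 3.3571, so fraction remaining f = (1/2)^(94/28) ≈ 0.0976.
Accumulation ratio R = 1/(1 − f) ≈ 1/0.9024 ≈ 1.1082.
Each bolus raises the concentration by D/Vd = 1794/115 ≈ 15.600 μg/mL.
Steady-state peak Cmax,ss = C₀·R ≈ 15.600 × 1.1082 ≈ 17.288 μg/mL.
Peak 17.3 μg/mL vs MTC 23 μg/mL: below toxic threshold.

17.3 μg/mL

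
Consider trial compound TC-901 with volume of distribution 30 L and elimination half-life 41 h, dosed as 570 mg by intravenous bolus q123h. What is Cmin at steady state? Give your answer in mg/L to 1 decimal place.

τ = 123 h = 3 half-lives, so f = (1/2)^3 = 0.125.
Accumulation ratio R = 1/(1 − f) = 1/0.875 = 8/7.
Single-dose peak C₀ = D/Vd = 570/30 = 19 mg/L.
Steady-state peak Cmax,ss = C₀·R = 19 × 8/7 ≈ 21.714 mg/L.
Steady-state trough Cmin,ss = Cmax,ss·f ≈ 21.714 × 0.125 ≈ 2.714 mg/L.

2.7 mg/L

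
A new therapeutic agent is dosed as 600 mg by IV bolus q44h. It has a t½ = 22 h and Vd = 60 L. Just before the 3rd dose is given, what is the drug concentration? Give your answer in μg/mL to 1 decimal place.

f = (1/2)^(τ/t½) = (1/2)^(44/22) ≈ 0.2500.
C₀ = D/Vd = 600/60 ≈ 10.000 μg/mL.
Before the 3rd dose, 2 doses have been given. Superposition: Cmin = C₀·(f + f²).
≈ 10.000 × (0.2500 + 0.0625) ≈ 10.000 × 0.3125 ≈ 3.125 μg/mL.

3.1 μg/mL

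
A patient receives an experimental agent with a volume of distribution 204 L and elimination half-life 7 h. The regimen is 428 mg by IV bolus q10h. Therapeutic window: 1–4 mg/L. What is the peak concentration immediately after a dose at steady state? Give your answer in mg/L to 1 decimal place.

k = ln2/t½ = ln2/7 ≈ 0.099021 h⁻¹; fraction remaining f = e^(−kτ) = e^(−0.099021×10) ≈ 0.3715.
Accumulation ratio R = 1/(1 − f) ≈ 1/0.6285 ≈ 1.5911.
Single-dose peak C₀ = D/Vd = 428/204 ≈ 2.098 mg/L.
Cmax,ss = C₀/(1 − f) ≈ 2.098/0.6285 ≈ 3.338 mg/L.
Peak 3.3 mg/L vs MTC 4 mg/L: below toxic threshold.

3.3 mg/L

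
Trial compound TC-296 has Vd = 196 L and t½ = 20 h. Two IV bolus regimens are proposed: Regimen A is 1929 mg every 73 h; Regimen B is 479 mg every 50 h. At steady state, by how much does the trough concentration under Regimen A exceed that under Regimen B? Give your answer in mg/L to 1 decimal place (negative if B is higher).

Regimen A: f = (1/2)^(73/20) ≈ 0.0797; Cmin,ss = (1929/196)·f/(1−f) ≈ 0.852 mg/L.
Regimen B: f = (1/2)^(50/20) ≈ 0.1768; Cmin,ss = (479/196)·f/(1−f) ≈ 0.525 mg/L.
Difference ≈ 0.852 − 0.525 ≈ 0.327 mg/L.

0.3 mg/L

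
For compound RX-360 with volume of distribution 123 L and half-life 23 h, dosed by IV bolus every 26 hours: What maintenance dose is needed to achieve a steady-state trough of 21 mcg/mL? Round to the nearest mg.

τ/t½ = 26/23 ≈ 1.1304, so f = (1/2)^(26/23) ≈ 0.456778.
Cmin,ss = (D/Vd)·f/(1−f), so D = Cmin,ss·Vd·(1−f)/f.
D = 21 × 123 × (1−f)/f ≈ 21 × 123 × 1.18925 ≈ 3071.83 mg.

3072 mg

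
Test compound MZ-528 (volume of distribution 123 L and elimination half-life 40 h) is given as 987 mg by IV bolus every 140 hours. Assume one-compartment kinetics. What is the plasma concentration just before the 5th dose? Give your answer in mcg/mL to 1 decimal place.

0.8 mcg/mL

f = (1/2)^(τ/t½) = (1/2)^(140/40) ≈ 0.0884.
C₀ = D/Vd = 987/123 ≈ 8.024 mcg/mL.
Before the 5th dose, 4 doses have been given. Superposition: Cmin = C₀·(f + f² + … + f^4).
≈ 8.024 × (0.0884 + 0.0078 + 0.0007 + 0.0001) ≈ 8.024 × 0.0970 ≈ 0.778 mcg/mL.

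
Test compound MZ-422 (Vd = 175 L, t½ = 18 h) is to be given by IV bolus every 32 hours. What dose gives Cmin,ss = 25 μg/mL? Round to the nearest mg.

τ/t½ = 32/18 ≈ 1.7778, so f = (1/2)^(32/18) ≈ 0.291632.
Cmin,ss = (D/Vd)·f/(1−f), so D = Cmin,ss·Vd·(1−f)/f.
D = 25 × 175 × (1−f)/f ≈ 25 × 175 × 2.42898 ≈ 10626.79 mg.

10627 mg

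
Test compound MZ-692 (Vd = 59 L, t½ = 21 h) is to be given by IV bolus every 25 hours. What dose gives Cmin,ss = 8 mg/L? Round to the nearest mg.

605 mg

τ/t½ = 25/21 ≈ 1.1905, so f = (1/2)^(25/21) ≈ 0.438158.
Cmin,ss = (D/Vd)·f/(1−f), so D = Cmin,ss·Vd·(1−f)/f.
D = 8 × 59 × (1−f)/f ≈ 8 × 59 × 1.28228 ≈ 605.24 mg.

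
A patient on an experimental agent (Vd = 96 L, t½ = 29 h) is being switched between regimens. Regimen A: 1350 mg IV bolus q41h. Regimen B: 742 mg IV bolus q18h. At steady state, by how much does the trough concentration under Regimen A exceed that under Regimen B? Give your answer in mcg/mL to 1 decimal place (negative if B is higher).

-5.9 mcg/mL

Regimen A: f = (1/2)^(41/29) ≈ 0.3753; Cmin,ss = (1350/96)·f/(1−f) ≈ 8.448 mcg/mL.
Regimen B: f = (1/2)^(18/29) ≈ 0.6504; Cmin,ss = (742/96)·f/(1−f) ≈ 14.379 mcg/mL.
Difference ≈ 8.448 − 14.379 ≈ -5.931 mcg/mL.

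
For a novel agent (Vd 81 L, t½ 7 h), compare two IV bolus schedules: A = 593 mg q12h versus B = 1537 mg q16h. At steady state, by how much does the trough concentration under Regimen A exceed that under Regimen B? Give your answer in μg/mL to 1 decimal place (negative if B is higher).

Regimen A: f = (1/2)^(12/7) ≈ 0.3048; Cmin,ss = (593/81)·f/(1−f) ≈ 3.210 μg/mL.
Regimen B: f = (1/2)^(16/7) ≈ 0.2051; Cmin,ss = (1537/81)·f/(1−f) ≈ 4.896 μg/mL.
Difference ≈ 3.210 − 4.896 ≈ -1.686 μg/mL.

-1.7 μg/mL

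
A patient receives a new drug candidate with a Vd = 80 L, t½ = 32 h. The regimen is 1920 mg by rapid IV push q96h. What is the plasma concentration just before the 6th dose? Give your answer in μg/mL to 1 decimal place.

3.4 μg/mL

f = (1/2)^(τ/t½) = (1/2)^(96/32) ≈ 0.1250.
C₀ = D/Vd = 1920/80 ≈ 24.000 μg/mL.
Before the 6th dose, 5 doses have been given. Superposition: Cmin = C₀·(f + f² + … + f^5).
≈ 24.000 × (0.1250 + 0.0156 + 0.0020 + 0.0002 + 0.0000) ≈ 24.000 × 0.1428 ≈ 3.427 μg/mL.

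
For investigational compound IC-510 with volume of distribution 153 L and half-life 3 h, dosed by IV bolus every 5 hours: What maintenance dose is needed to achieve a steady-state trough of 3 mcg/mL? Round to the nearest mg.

τ/t½ = 5/3 ≈ 1.6667, so f = (1/2)^(5/3) ≈ 0.314980.
Cmin,ss = (D/Vd)·f/(1−f), so D = Cmin,ss·Vd·(1−f)/f.
D = 3 × 153 × (1−f)/f ≈ 3 × 153 × 2.17480 ≈ 998.23 mg.

998 mg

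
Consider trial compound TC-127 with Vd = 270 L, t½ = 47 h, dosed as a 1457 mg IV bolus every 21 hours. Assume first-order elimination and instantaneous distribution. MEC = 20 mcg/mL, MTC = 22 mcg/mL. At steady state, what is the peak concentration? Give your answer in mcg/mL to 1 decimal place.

k = ln2/t½ = ln2/47 ≈ 0.014748 h⁻¹; fraction remaining f = e^(−kτ) = e^(−0.014748×21) ≈ 0.7337.
Accumulation ratio R = 1/(1 − f) ≈ 1/0.2663 ≈ 3.7552.
Each bolus raises the concentration by D/Vd = 1457/270 ≈ 5.396 mcg/mL.
Steady-state peak Cmax,ss = C₀·R ≈ 5.396 × 3.7552 ≈ 20.263 mcg/mL.
Peak 20.3 mcg/mL vs MTC 22 mcg/mL: below toxic threshold.

20.3 mcg/mL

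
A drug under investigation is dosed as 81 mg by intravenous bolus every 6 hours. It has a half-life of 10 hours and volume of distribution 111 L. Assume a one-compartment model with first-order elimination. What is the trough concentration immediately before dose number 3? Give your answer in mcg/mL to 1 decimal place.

0.8 mcg/mL

f = (1/2)^(τ/t½) = (1/2)^(6/10) ≈ 0.6598.
C₀ = D/Vd = 81/111 ≈ 0.730 mcg/mL.
Before the 3rd dose, 2 doses have been given. Superposition: Cmin = C₀·(f + f²).
≈ 0.730 × (0.6598 + 0.4353) ≈ 0.730 × 1.0951 ≈ 0.799 mcg/mL.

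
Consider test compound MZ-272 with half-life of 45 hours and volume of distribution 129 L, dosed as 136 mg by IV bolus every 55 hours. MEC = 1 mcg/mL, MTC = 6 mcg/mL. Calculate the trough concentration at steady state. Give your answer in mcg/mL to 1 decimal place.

Over one 55-h interval, 55/45 ≈ 1.2222 half-lives elapse, leaving f ≈ 0.4286 of each dose.
Accumulation ratio R = 1/(1 − f) ≈ 1/0.5714 ≈ 1.7501.
Each bolus raises the concentration by D/Vd = 136/129 ≈ 1.054 mcg/mL.
Steady-state peak Cmax,ss = C₀·R ≈ 1.054 × 1.7501 ≈ 1.845 mcg/mL.
One interval later, Cmin,ss = Cmax,ss·e^(−kτ) ≈ 1.845 × 0.4286 ≈ 0.791 mcg/mL.
Trough 0.8 mcg/mL vs MEC 1 mcg/mL: subtherapeutic.

0.8 mcg/mL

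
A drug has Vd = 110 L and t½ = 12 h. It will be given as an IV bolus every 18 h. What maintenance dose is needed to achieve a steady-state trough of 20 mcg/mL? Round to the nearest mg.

τ/t½ = 18/12 ≈ 1.5, so f = (1/2)^(18/12) ≈ 0.353553.
Cmin,ss = (D/Vd)·f/(1−f), so D = Cmin,ss·Vd·(1−f)/f.
D = 20 × 110 × (1−f)/f ≈ 20 × 110 × 1.82843 ≈ 4022.55 mg.

4023 mg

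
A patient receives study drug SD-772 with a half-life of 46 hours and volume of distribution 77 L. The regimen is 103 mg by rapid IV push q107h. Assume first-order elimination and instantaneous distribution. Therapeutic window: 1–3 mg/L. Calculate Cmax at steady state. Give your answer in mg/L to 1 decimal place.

1.7 mg/L

Over one 107-h interval, 107/46 ≈ 2.3261 half-lives elapse, leaving f ≈ 0.1994 of each dose.
Accumulation ratio R = 1/(1 − f) ≈ 1/0.8006 ≈ 1.2491.
Each bolus raises the concentration by D/Vd = 103/77 ≈ 1.338 mg/L.
Steady-state peak Cmax,ss = C₀·R ≈ 1.338 × 1.2491 ≈ 1.671 mg/L.
Peak 1.7 mg/L vs MTC 3 mg/L: below toxic threshold.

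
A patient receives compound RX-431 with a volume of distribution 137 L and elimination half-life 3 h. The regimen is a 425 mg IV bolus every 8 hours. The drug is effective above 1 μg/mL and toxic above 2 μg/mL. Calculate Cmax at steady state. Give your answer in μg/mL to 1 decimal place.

Over one 8-h interval, 8/3 ≈ 2.6667 half-lives elapse, leaving f ≈ 0.1575 of each dose.
Accumulation ratio R = 1/(1 − f) ≈ 1/0.8425 ≈ 1.1869.
Single-dose peak C₀ = D/Vd = 425/137 ≈ 3.102 μg/mL.
Steady-state peak Cmax,ss = C₀·R ≈ 3.102 × 1.1869 ≈ 3.682 μg/mL.
Peak 3.7 μg/mL vs MTC 2 μg/mL: exceeds toxic threshold.

3.7 μg/mL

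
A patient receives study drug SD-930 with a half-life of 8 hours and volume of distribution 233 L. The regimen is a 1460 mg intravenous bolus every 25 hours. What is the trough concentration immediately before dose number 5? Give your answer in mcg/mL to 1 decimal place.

f = (1/2)^(τ/t½) = (1/2)^(25/8) ≈ 0.1146.
C₀ = D/Vd = 1460/233 ≈ 6.266 mcg/mL.
Before the 5th dose, 4 doses have been given. Superposition: Cmin = C₀·(f + f² + … + f^4).
≈ 6.266 × (0.1146 + 0.0131 + 0.0015 + 0.0002) ≈ 6.266 × 0.1294 ≈ 0.811 mcg/mL.

0.8 mcg/mL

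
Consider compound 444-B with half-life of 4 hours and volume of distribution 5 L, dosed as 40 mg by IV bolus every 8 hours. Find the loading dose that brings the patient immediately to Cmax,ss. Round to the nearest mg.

53 mg

f = (1/2)^(8/4) ≈ 0.250000; accumulation ratio R = 1/(1−f) ≈ 1.33333.
Loading dose to hit Cmax,ss on first dose: D_load = D_maint·R ≈ 40 × 1.33333 ≈ 53.33 mg.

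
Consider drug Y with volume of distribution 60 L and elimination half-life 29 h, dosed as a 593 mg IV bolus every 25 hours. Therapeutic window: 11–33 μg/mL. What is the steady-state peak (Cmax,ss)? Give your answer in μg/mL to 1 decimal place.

22.0 μg/mL

k = ln2/t½ = ln2/29 ≈ 0.023902 h⁻¹; fraction remaining f = e^(−kτ) = e^(−0.023902×25) ≈ 0.5502.
Accumulation ratio R = 1/(1 − f) ≈ 1/0.4498 ≈ 2.2232.
Each bolus raises the concentration by D/Vd = 593/60 ≈ 9.883 μg/mL.
Steady-state peak Cmax,ss = C₀·R ≈ 9.883 × 2.2232 ≈ 21.972 μg/mL.
Peak 22.0 μg/mL vs MTC 33 μg/mL: below toxic threshold.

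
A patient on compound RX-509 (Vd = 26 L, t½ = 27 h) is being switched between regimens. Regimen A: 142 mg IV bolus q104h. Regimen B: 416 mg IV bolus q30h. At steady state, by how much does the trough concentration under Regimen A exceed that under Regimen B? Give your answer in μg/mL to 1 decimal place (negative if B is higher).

Regimen A: f = (1/2)^(104/27) ≈ 0.0693; Cmin,ss = (142/26)·f/(1−f) ≈ 0.407 μg/mL.
Regimen B: f = (1/2)^(30/27) ≈ 0.4629; Cmin,ss = (416/26)·f/(1−f) ≈ 13.790 μg/mL.
Difference ≈ 0.407 − 13.790 ≈ -13.383 μg/mL.

-13.4 μg/mL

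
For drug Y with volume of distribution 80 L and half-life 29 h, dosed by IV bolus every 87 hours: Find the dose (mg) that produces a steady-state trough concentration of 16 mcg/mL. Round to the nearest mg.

τ/t½ = 87/29 ≈ 3, so f = (1/2)^(87/29) ≈ 0.125000.
Cmin,ss = (D/Vd)·f/(1−f), so D = Cmin,ss·Vd·(1−f)/f.
D = 16 × 80 × (1−f)/f ≈ 16 × 80 × 7.00000 ≈ 8960.00 mg.

8960 mg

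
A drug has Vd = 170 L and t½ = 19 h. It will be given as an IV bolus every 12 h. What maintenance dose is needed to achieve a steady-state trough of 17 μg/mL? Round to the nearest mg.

1587 mg

τ/t½ = 12/19 ≈ 0.63158, so f = (1/2)^(12/19) ≈ 0.645470.
Cmin,ss = (D/Vd)·f/(1−f), so D = Cmin,ss·Vd·(1−f)/f.
D = 17 × 170 × (1−f)/f ≈ 17 × 170 × 0.54926 ≈ 1587.36 mg.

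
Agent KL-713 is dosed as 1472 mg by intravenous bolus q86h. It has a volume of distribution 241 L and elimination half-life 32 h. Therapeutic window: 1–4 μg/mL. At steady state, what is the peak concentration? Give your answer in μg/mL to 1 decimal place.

7.2 μg/mL

Over one 86-h interval, 86/32 ≈ 2.6875 half-lives elapse, leaving f ≈ 0.1552 of each dose.
Accumulation ratio R = 1/(1 − f) ≈ 1/0.8448 ≈ 1.1837.
Single-dose peak C₀ = D/Vd = 1472/241 ≈ 6.108 μg/mL.
Cmax,ss = C₀/(1 − f) ≈ 6.108/0.8448 ≈ 7.230 μg/mL.
Peak 7.2 μg/mL vs MTC 4 μg/mL: exceeds toxic threshold.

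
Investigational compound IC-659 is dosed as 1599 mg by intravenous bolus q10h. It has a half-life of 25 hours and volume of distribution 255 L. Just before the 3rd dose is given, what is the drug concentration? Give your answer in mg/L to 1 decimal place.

f = (1/2)^(τ/t½) = (1/2)^(10/25) ≈ 0.7579.
C₀ = D/Vd = 1599/255 ≈ 6.271 mg/L.
Before the 3rd dose, 2 doses have been given. Superposition: Cmin = C₀·(f + f²).
≈ 6.271 × (0.7579 + 0.5744) ≈ 6.271 × 1.3323 ≈ 8.355 mg/L.

8.4 mg/L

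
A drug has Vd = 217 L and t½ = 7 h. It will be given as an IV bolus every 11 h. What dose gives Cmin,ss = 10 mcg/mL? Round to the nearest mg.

τ/t½ = 11/7 ≈ 1.5714, so f = (1/2)^(11/7) ≈ 0.336475.
Cmin,ss = (D/Vd)·f/(1−f), so D = Cmin,ss·Vd·(1−f)/f.
D = 10 × 217 × (1−f)/f ≈ 10 × 217 × 1.97199 ≈ 4279.22 mg.

4279 mg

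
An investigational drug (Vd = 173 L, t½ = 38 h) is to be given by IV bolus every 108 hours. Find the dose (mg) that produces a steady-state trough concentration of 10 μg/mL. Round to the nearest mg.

τ/t½ = 108/38 ≈ 2.8421, so f = (1/2)^(108/38) ≈ 0.139457.
Cmin,ss = (D/Vd)·f/(1−f), so D = Cmin,ss·Vd·(1−f)/f.
D = 10 × 173 × (1−f)/f ≈ 10 × 173 × 6.17067 ≈ 10675.26 mg.

10675 mg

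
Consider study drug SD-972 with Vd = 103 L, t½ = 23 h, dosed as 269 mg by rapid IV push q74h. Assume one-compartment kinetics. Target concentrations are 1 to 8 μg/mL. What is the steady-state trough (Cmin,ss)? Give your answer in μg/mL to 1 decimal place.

τ/t½ = 74/23 ≈ 3.2174, so fraction remaining f = (1/2)^(74/23) ≈ 0.1075.
At steady state, accumulation factor R = 1/(1 − e^(−kτ)) ≈ 1.1204.
Single-dose peak C₀ = D/Vd = 269/103 ≈ 2.612 μg/mL.
Cmax,ss = C₀/(1 − f) ≈ 2.612/0.8925 ≈ 2.927 μg/mL.
Steady-state trough Cmin,ss = Cmax,ss·f ≈ 2.927 × 0.1075 ≈ 0.315 μg/mL.
Trough 0.3 μg/mL vs MEC 1 μg/mL: subtherapeutic.

0.3 μg/mL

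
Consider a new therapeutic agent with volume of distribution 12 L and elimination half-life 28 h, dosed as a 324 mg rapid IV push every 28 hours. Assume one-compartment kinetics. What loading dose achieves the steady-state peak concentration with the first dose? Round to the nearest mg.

f = (1/2)^(28/28) ≈ 0.500000; accumulation ratio R = 1/(1−f) ≈ 2.00000.
Loading dose to hit Cmax,ss on first dose: D_load = D_maint·R ≈ 324 × 2.00000 ≈ 648.00 mg.

648 mg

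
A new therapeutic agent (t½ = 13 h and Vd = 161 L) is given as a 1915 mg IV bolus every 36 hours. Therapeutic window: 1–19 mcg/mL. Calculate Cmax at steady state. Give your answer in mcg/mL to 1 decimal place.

13.9 mcg/mL

τ/t½ = 36/13 ≈ 2.7692, so fraction remaining f = (1/2)^(36/13) ≈ 0.1467.
At steady state, accumulation factor R = 1/(1 − e^(−kτ)) ≈ 1.1719.
Each bolus raises the concentration by D/Vd = 1915/161 ≈ 11.894 mcg/mL.
Steady-state peak Cmax,ss = C₀·R ≈ 11.894 × 1.1719 ≈ 13.939 mcg/mL.
Peak 13.9 mcg/mL vs MTC 19 mcg/mL: below toxic threshold.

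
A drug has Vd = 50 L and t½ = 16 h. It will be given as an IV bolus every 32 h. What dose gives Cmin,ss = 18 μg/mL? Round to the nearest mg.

τ/t½ = 32/16 ≈ 2, so f = (1/2)^(32/16) ≈ 0.250000.
Cmin,ss = (D/Vd)·f/(1−f), so D = Cmin,ss·Vd·(1−f)/f.
D = 18 × 50 × (1−f)/f ≈ 18 × 50 × 3.00000 ≈ 2700.00 mg.

2700 mg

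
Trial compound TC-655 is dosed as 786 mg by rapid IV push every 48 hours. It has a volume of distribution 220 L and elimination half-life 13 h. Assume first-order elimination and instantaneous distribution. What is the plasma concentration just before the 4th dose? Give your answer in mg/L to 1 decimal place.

0.3 mg/L

f = (1/2)^(τ/t½) = (1/2)^(48/13) ≈ 0.0774.
C₀ = D/Vd = 786/220 ≈ 3.573 mg/L.
Before the 4th dose, 3 doses have been given. Superposition: Cmin = C₀·(f + f² + … + f^3).
≈ 3.573 × (0.0774 + 0.0060 + 0.0005) ≈ 3.573 × 0.0839 ≈ 0.300 mg/L.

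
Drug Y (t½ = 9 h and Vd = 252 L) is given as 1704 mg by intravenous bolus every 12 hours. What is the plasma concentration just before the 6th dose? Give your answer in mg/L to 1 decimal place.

4.4 mg/L

f = (1/2)^(τ/t½) = (1/2)^(12/9) ≈ 0.3969.
C₀ = D/Vd = 1704/252 ≈ 6.762 mg/L.
Before the 6th dose, 5 doses have been given. Superposition: Cmin = C₀·(f + f² + … + f^5).
≈ 6.762 × (0.3969 + 0.1575 + 0.0625 + 0.0248 + 0.0098) ≈ 6.762 × 0.6515 ≈ 4.405 mg/L.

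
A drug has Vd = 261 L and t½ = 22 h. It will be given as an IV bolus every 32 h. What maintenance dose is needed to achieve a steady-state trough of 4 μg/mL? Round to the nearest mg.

τ/t½ = 32/22 ≈ 1.4545, so f = (1/2)^(32/22) ≈ 0.364870.
Cmin,ss = (D/Vd)·f/(1−f), so D = Cmin,ss·Vd·(1−f)/f.
D = 4 × 261 × (1−f)/f ≈ 4 × 261 × 1.74070 ≈ 1817.29 mg.

1817 mg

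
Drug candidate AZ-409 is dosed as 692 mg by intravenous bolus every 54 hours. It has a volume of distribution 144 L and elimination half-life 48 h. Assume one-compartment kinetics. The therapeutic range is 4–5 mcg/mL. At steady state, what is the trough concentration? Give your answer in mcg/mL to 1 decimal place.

Over one 54-h interval, 54/48 ≈ 1.125 half-lives elapse, leaving f ≈ 0.4585 of each dose.
At steady state, accumulation factor R = 1/(1 − e^(−kτ)) ≈ 1.8467.
Single-dose peak C₀ = D/Vd = 692/144 ≈ 4.806 mcg/mL.
Cmax,ss = C₀/(1 − f) ≈ 4.806/0.5415 ≈ 8.875 mcg/mL.
One interval later, Cmin,ss = Cmax,ss·e^(−kτ) ≈ 8.875 × 0.4585 ≈ 4.069 mcg/mL.
Trough 4.1 mcg/mL vs MEC 4 mcg/mL: adequate.

4.1 mcg/mL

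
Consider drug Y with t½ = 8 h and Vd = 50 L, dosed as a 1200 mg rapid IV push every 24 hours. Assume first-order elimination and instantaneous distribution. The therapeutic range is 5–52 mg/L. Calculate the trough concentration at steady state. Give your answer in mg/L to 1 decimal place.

The dosing interval is 3 half-lives, so f = 2^(−3) = 0.125.
At steady state, R = 1/(1 − 0.125) = 8/7.
Single-dose peak C₀ = D/Vd = 1200/50 = 24 mg/L.
Steady-state peak Cmax,ss = C₀·R = 24 × 8/7 ≈ 27.429 mg/L.
Steady-state trough Cmin,ss = Cmax,ss·f ≈ 27.429 × 0.125 ≈ 3.429 mg/L.
Trough 3.4 mg/L vs MEC 5 mg/L: subtherapeutic.

3.4 mg/L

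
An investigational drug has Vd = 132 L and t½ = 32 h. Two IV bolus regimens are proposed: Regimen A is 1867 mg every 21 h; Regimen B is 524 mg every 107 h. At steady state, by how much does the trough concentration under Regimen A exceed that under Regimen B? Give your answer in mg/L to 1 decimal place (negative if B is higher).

Regimen A: f = (1/2)^(21/32) ≈ 0.6345; Cmin,ss = (1867/132)·f/(1−f) ≈ 24.554 mg/L.
Regimen B: f = (1/2)^(107/32) ≈ 0.0985; Cmin,ss = (524/132)·f/(1−f) ≈ 0.434 mg/L.
Difference ≈ 24.554 − 0.434 ≈ 24.120 mg/L.

24.1 mg/L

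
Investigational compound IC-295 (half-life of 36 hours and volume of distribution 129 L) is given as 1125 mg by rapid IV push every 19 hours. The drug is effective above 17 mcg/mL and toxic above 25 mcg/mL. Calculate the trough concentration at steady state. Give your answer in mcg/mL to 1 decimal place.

19.7 mcg/mL

k = ln2/t½ = ln2/36 ≈ 0.019254 h⁻¹; fraction remaining f = e^(−kτ) = e^(−0.019254×19) ≈ 0.6936.
At steady state, accumulation factor R = 1/(1 − e^(−kτ)) ≈ 3.2637.
Single-dose peak C₀ = D/Vd = 1125/129 ≈ 8.721 mcg/mL.
Cmax,ss = C₀/(1 − f) ≈ 8.721/0.3064 ≈ 28.463 mcg/mL.
One interval later, Cmin,ss = Cmax,ss·e^(−kτ) ≈ 28.463 × 0.6936 ≈ 19.742 mcg/mL.
Trough 19.7 mcg/mL vs MEC 17 mcg/mL: adequate.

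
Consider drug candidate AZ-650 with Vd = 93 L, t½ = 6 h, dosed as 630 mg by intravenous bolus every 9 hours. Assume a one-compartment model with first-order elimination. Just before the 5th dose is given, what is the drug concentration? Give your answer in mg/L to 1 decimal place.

3.6 mg/L

f = (1/2)^(τ/t½) = (1/2)^(9/6) ≈ 0.3536.
C₀ = D/Vd = 630/93 ≈ 6.774 mg/L.
Before the 5th dose, 4 doses have been given. Superposition: Cmin = C₀·(f + f² + … + f^4).
≈ 6.774 × (0.3536 + 0.1250 + 0.0442 + 0.0156) ≈ 6.774 × 0.5384 ≈ 3.647 mg/L.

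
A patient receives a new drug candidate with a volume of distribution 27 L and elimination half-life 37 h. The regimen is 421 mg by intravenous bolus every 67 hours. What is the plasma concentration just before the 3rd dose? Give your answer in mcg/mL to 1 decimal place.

f = (1/2)^(τ/t½) = (1/2)^(67/37) ≈ 0.2850.
C₀ = D/Vd = 421/27 ≈ 15.593 mcg/mL.
Before the 3rd dose, 2 doses have been given. Superposition: Cmin = C₀·(f + f²).
≈ 15.593 × (0.2850 + 0.0812) ≈ 15.593 × 0.3662 ≈ 5.710 mcg/mL.

5.7 mcg/mL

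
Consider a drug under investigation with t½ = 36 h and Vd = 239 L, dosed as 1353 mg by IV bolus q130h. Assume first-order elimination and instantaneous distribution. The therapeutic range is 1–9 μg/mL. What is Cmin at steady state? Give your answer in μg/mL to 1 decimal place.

k = ln2/t½ = ln2/36 ≈ 0.019254 h⁻¹; fraction remaining f = e^(−kτ) = e^(−0.019254×130) ≈ 0.0818.
At steady state, accumulation factor R = 1/(1 − e^(−kτ)) ≈ 1.0891.
Each bolus raises the concentration by D/Vd = 1353/239 ≈ 5.661 μg/mL.
Cmax,ss = C₀/(1 − f) ≈ 5.661/0.9182 ≈ 6.165 μg/mL.
One interval later, Cmin,ss = Cmax,ss·e^(−kτ) ≈ 6.165 × 0.0818 ≈ 0.504 μg/mL.
Trough 0.5 μg/mL vs MEC 1 μg/mL: subtherapeutic.

0.5 μg/mL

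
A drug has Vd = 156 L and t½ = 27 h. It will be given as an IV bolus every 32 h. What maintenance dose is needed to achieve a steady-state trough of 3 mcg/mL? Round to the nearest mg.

τ/t½ = 32/27 ≈ 1.1852, so f = (1/2)^(32/27) ≈ 0.439768.
Cmin,ss = (D/Vd)·f/(1−f), so D = Cmin,ss·Vd·(1−f)/f.
D = 3 × 156 × (1−f)/f ≈ 3 × 156 × 1.27393 ≈ 596.20 mg.

596 mg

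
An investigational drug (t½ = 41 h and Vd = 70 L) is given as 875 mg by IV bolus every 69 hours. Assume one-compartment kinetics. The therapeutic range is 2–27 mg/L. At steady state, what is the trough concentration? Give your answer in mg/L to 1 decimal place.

5.7 mg/L

k = ln2/t½ = ln2/41 ≈ 0.016906 h⁻¹; fraction remaining f = e^(−kτ) = e^(−0.016906×69) ≈ 0.3115.
Each bolus raises the concentration by D/Vd = 875/70 ≈ 12.500 mg/L.
Steady-state trough Cmin,ss = C₀·f/(1−f) ≈ 12.500 × 0.3115/0.6885 ≈ 5.655 mg/L.
Trough 5.7 mg/L vs MEC 2 mg/L: adequate.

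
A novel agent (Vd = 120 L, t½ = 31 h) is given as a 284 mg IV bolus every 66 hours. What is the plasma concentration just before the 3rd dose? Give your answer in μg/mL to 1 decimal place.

0.7 μg/mL

f = (1/2)^(τ/t½) = (1/2)^(66/31) ≈ 0.2286.
C₀ = D/Vd = 284/120 ≈ 2.367 μg/mL.
Before the 3rd dose, 2 doses have been given. Superposition: Cmin = C₀·(f + f²).
≈ 2.367 × (0.2286 + 0.0523) ≈ 2.367 × 0.2809 ≈ 0.665 μg/mL.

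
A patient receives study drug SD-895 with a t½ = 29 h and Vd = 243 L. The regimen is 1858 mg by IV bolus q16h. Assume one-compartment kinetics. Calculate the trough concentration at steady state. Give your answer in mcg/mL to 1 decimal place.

16.4 mcg/mL

Over one 16-h interval, 16/29 ≈ 0.55172 half-lives elapse, leaving f ≈ 0.6822 of each dose.
Accumulation ratio R = 1/(1 − f) ≈ 1/0.3178 ≈ 3.1466.
Single-dose peak C₀ = D/Vd = 1858/243 ≈ 7.646 mcg/mL.
Steady-state peak Cmax,ss = C₀·R ≈ 7.646 × 3.1466 ≈ 24.059 mcg/mL.
One interval later, Cmin,ss = Cmax,ss·e^(−kτ) ≈ 24.059 × 0.6822 ≈ 16.413 mcg/mL.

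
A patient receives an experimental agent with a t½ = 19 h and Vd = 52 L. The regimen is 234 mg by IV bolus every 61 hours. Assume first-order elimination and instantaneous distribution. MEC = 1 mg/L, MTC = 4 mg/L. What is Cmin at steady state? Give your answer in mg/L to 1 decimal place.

0.5 mg/L

Over one 61-h interval, 61/19 ≈ 3.2105 half-lives elapse, leaving f ≈ 0.1080 of each dose.
Accumulation ratio R = 1/(1 − f) ≈ 1/0.8920 ≈ 1.1211.
Each bolus raises the concentration by D/Vd = 234/52 ≈ 4.500 mg/L.
Steady-state peak Cmax,ss = C₀·R ≈ 4.500 × 1.1211 ≈ 5.045 mg/L.
Steady-state trough Cmin,ss = Cmax,ss·f ≈ 5.045 × 0.1080 ≈ 0.545 mg/L.
Trough 0.5 mg/L vs MEC 1 mg/L: subtherapeutic.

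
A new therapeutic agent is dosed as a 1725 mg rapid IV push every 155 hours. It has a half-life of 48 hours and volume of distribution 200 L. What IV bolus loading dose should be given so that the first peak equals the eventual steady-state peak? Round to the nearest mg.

f = (1/2)^(155/48) ≈ 0.106641; accumulation ratio R = 1/(1−f) ≈ 1.11937.
Loading dose to hit Cmax,ss on first dose: D_load = D_maint·R ≈ 1725 × 1.11937 ≈ 1930.91 mg.

1931 mg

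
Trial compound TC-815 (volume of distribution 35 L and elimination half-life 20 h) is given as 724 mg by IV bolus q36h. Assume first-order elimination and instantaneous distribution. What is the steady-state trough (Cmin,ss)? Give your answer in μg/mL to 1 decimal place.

8.3 μg/mL

τ/t½ = 36/20 ≈ 1.8, so fraction remaining f = (1/2)^(36/20) ≈ 0.2872.
Each bolus raises the concentration by D/Vd = 724/35 ≈ 20.686 μg/mL.
Steady-state trough Cmin,ss = C₀·f/(1−f) ≈ 20.686 × 0.2872/0.7128 ≈ 8.335 μg/mL.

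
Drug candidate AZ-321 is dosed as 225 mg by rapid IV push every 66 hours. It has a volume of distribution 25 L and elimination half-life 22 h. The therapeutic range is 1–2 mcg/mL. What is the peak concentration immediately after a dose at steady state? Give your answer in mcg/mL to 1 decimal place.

The dosing interval is 3 half-lives, so f = 2^(−3) = 0.125.
Accumulation ratio R = 1/(1 − f) = 1/0.875 = 8/7.
Single-dose peak C₀ = D/Vd = 225/25 = 9 mcg/mL.
Steady-state peak Cmax,ss = C₀·R = 9 × 8/7 ≈ 10.286 mcg/mL.
Peak 10.3 mcg/mL vs MTC 2 mcg/mL: exceeds toxic threshold.

10.3 mcg/mL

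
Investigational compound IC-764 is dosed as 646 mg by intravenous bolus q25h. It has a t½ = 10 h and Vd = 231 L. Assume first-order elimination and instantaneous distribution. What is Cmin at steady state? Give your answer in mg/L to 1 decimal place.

0.6 mg/L

Over one 25-h interval, 25/10 ≈ 2.5 half-lives elapse, leaving f ≈ 0.1768 of each dose.
At steady state, accumulation factor R = 1/(1 − e^(−kτ)) ≈ 1.2148.
Each bolus raises the concentration by D/Vd = 646/231 ≈ 2.797 mg/L.
Cmax,ss = C₀/(1 − f) ≈ 2.797/0.8232 ≈ 3.398 mg/L.
One interval later, Cmin,ss = Cmax,ss·e^(−kτ) ≈ 3.398 × 0.1768 ≈ 0.601 mg/L.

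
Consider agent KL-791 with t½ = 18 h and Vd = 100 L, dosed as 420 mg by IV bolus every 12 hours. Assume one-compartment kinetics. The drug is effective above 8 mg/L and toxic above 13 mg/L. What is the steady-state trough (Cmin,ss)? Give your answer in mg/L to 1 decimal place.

τ/t½ = 12/18 ≈ 0.66667, so fraction remaining f = (1/2)^(12/18) ≈ 0.6300.
At steady state, accumulation factor R = 1/(1 − e^(−kτ)) ≈ 2.7027.
Each bolus raises the concentration by D/Vd = 420/100 ≈ 4.200 mg/L.
Cmax,ss = C₀/(1 − f) ≈ 4.200/0.3700 ≈ 11.351 mg/L.
Steady-state trough Cmin,ss = Cmax,ss·f ≈ 11.351 × 0.6300 ≈ 7.151 mg/L.
Trough 7.2 mg/L vs MEC 8 mg/L: subtherapeutic.

7.2 mg/L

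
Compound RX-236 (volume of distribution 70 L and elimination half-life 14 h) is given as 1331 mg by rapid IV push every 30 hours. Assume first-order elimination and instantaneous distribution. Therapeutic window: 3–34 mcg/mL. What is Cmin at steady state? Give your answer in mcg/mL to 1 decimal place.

Over one 30-h interval, 30/14 ≈ 2.1429 half-lives elapse, leaving f ≈ 0.2264 of each dose.
Each bolus raises the concentration by D/Vd = 1331/70 ≈ 19.014 mcg/mL.
Steady-state trough Cmin,ss = C₀·f/(1−f) ≈ 19.014 × 0.2264/0.7736 ≈ 5.565 mcg/mL.
Trough 5.6 mcg/mL vs MEC 3 mcg/mL: adequate.

5.6 mcg/mL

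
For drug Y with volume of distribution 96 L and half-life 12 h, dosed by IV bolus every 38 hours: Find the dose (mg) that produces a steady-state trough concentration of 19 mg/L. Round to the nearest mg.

14555 mg

τ/t½ = 38/12 ≈ 3.1667, so f = (1/2)^(38/12) ≈ 0.111362.
Cmin,ss = (D/Vd)·f/(1−f), so D = Cmin,ss·Vd·(1−f)/f.
D = 19 × 96 × (1−f)/f ≈ 19 × 96 × 7.97972 ≈ 14555.01 mg.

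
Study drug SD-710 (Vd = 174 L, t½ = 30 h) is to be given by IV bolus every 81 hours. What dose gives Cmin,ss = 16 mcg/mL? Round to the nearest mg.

τ/t½ = 81/30 ≈ 2.7, so f = (1/2)^(81/30) ≈ 0.153893.
Cmin,ss = (D/Vd)·f/(1−f), so D = Cmin,ss·Vd·(1−f)/f.
D = 16 × 174 × (1−f)/f ≈ 16 × 174 × 5.49802 ≈ 15306.49 mg.

15306 mg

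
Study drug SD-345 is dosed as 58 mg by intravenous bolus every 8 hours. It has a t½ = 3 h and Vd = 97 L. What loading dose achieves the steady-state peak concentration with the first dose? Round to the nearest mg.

69 mg

f = (1/2)^(8/3) ≈ 0.157490; accumulation ratio R = 1/(1−f) ≈ 1.18693.
Loading dose to hit Cmax,ss on first dose: D_load = D_maint·R ≈ 58 × 1.18693 ≈ 68.84 mg.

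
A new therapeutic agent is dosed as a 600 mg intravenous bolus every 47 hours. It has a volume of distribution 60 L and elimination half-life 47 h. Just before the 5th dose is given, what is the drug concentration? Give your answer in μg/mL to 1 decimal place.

f = (1/2)^(τ/t½) = (1/2)^(47/47) ≈ 0.5000.
C₀ = D/Vd = 600/60 ≈ 10.000 μg/mL.
Before the 5th dose, 4 doses have been given. Superposition: Cmin = C₀·(f + f² + … + f^4).
≈ 10.000 × (0.5000 + 0.2500 + 0.1250 + 0.0625) ≈ 10.000 × 0.9375 ≈ 9.375 μg/mL.

9.4 μg/mL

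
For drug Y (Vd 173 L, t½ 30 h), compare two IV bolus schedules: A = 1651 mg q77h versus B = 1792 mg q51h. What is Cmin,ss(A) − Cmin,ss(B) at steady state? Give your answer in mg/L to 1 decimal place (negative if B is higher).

-2.7 mg/L

Regimen A: f = (1/2)^(77/30) ≈ 0.1688; Cmin,ss = (1651/173)·f/(1−f) ≈ 1.938 mg/L.
Regimen B: f = (1/2)^(51/30) ≈ 0.3078; Cmin,ss = (1792/173)·f/(1−f) ≈ 4.606 mg/L.
Difference ≈ 1.938 − 4.606 ≈ -2.668 mg/L.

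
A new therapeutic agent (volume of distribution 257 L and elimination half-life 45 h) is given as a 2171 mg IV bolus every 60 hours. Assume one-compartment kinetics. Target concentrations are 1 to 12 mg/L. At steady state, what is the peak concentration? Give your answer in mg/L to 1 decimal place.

k = ln2/t½ = ln2/45 ≈ 0.015403 h⁻¹; fraction remaining f = e^(−kτ) = e^(−0.015403×60) ≈ 0.3969.
At steady state, accumulation factor R = 1/(1 − e^(−kτ)) ≈ 1.6581.
Single-dose peak C₀ = D/Vd = 2171/257 ≈ 8.447 mg/L.
Steady-state peak Cmax,ss = C₀·R ≈ 8.447 × 1.6581 ≈ 14.006 mg/L.
Peak 14.0 mg/L vs MTC 12 mg/L: exceeds toxic threshold.

14.0 mg/L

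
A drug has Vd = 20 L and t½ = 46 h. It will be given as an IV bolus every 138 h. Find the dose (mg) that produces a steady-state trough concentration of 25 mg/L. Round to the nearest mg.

3500 mg

τ/t½ = 138/46 ≈ 3, so f = (1/2)^(138/46) ≈ 0.125000.
Cmin,ss = (D/Vd)·f/(1−f), so D = Cmin,ss·Vd·(1−f)/f.
D = 25 × 20 × (1−f)/f ≈ 25 × 20 × 7.00000 ≈ 3500.00 mg.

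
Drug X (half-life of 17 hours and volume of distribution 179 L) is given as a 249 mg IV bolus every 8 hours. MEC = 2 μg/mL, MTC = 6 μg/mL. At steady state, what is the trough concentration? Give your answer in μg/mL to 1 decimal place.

3.6 μg/mL

τ/t½ = 8/17 ≈ 0.47059, so fraction remaining f = (1/2)^(8/17) ≈ 0.7217.
Each bolus raises the concentration by D/Vd = 249/179 ≈ 1.391 μg/mL.
Steady-state trough Cmin,ss = C₀·f/(1−f) ≈ 1.391 × 0.7217/0.2783 ≈ 3.607 μg/mL.
Trough 3.6 μg/mL vs MEC 2 μg/mL: adequate.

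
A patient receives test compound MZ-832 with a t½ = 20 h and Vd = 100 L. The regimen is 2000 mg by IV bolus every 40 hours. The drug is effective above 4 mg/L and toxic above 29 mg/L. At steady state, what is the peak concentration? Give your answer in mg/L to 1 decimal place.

26.7 mg/L

The dosing interval is 2 half-lives, so f = 2^(−2) = 0.25.
At steady state, R = 1/(1 − 0.25) = 4/3.
Single-dose peak C₀ = D/Vd = 2000/100 = 20 mg/L.
Steady-state peak Cmax,ss = C₀·R = 20 × 4/3 ≈ 26.667 mg/L.
Peak 26.7 mg/L vs MTC 29 mg/L: below toxic threshold.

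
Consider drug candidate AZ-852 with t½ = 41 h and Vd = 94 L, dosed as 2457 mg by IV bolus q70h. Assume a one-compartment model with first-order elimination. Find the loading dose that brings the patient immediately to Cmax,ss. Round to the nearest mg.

3542 mg

f = (1/2)^(70/41) ≈ 0.306229; accumulation ratio R = 1/(1−f) ≈ 1.44140.
Loading dose to hit Cmax,ss on first dose: D_load = D_maint·R ≈ 2457 × 1.44140 ≈ 3541.52 mg.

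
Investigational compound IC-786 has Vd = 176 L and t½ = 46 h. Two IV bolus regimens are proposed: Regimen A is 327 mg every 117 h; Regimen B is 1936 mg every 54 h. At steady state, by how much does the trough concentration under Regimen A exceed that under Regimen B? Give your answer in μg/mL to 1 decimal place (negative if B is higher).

-8.4 μg/mL

Regimen A: f = (1/2)^(117/46) ≈ 0.1715; Cmin,ss = (327/176)·f/(1−f) ≈ 0.385 μg/mL.
Regimen B: f = (1/2)^(54/46) ≈ 0.4432; Cmin,ss = (1936/176)·f/(1−f) ≈ 8.756 μg/mL.
Difference ≈ 0.385 − 8.756 ≈ -8.371 μg/mL.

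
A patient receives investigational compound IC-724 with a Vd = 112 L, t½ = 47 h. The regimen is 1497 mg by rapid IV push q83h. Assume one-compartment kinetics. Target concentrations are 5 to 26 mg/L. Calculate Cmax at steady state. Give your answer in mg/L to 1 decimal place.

Over one 83-h interval, 83/47 ≈ 1.766 half-lives elapse, leaving f ≈ 0.2940 of each dose.
At steady state, accumulation factor R = 1/(1 − e^(−kτ)) ≈ 1.4164.
Each bolus raises the concentration by D/Vd = 1497/112 ≈ 13.366 mg/L.
Steady-state peak Cmax,ss = C₀·R ≈ 13.366 × 1.4164 ≈ 18.932 mg/L.
Peak 18.9 mg/L vs MTC 26 mg/L: below toxic threshold.

18.9 mg/L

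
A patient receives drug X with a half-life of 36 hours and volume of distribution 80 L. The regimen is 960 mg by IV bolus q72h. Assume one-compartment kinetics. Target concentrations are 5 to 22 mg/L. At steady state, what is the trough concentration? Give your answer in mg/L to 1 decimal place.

τ = 72 h = 2 half-lives, so f = (1/2)^2 = 0.25.
Accumulation ratio R = 1/(1 − f) = 1/0.75 = 4/3.
Single-dose peak C₀ = D/Vd = 960/80 = 12 mg/L.
Steady-state peak Cmax,ss = C₀·R = 12 × 4/3 ≈ 16.000 mg/L.
Steady-state trough Cmin,ss = Cmax,ss·f ≈ 16.000 × 0.25 ≈ 4.000 mg/L.
Trough 4.0 mg/L vs MEC 5 mg/L: subtherapeutic.

4.0 mg/L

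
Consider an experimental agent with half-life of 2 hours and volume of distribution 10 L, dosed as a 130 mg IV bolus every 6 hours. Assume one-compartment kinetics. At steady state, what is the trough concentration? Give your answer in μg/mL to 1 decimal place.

1.9 μg/mL

τ = 6 h = 3 half-lives, so f = (1/2)^3 = 0.125.
Accumulation ratio R = 1/(1 − f) = 1/0.875 = 8/7.
Single-dose peak C₀ = D/Vd = 130/10 = 13 μg/mL.
Steady-state peak Cmax,ss = C₀·R = 13 × 8/7 ≈ 14.857 μg/mL.
Steady-state trough Cmin,ss = Cmax,ss·f ≈ 14.857 × 0.125 ≈ 1.857 μg/mL.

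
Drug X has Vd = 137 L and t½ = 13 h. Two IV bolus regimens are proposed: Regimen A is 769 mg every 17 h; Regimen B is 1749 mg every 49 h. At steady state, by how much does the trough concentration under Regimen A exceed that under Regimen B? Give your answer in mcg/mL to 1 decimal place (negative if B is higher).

Regimen A: f = (1/2)^(17/13) ≈ 0.4040; Cmin,ss = (769/137)·f/(1−f) ≈ 3.805 mcg/mL.
Regimen B: f = (1/2)^(49/13) ≈ 0.0733; Cmin,ss = (1749/137)·f/(1−f) ≈ 1.010 mcg/mL.
Difference ≈ 3.805 − 1.010 ≈ 2.795 mcg/mL.

2.8 mcg/mL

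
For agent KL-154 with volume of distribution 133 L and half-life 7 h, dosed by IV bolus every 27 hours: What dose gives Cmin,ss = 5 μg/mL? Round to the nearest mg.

8972 mg

τ/t½ = 27/7 ≈ 3.8571, so f = (1/2)^(27/7) ≈ 0.069006.
Cmin,ss = (D/Vd)·f/(1−f), so D = Cmin,ss·Vd·(1−f)/f.
D = 5 × 133 × (1−f)/f ≈ 5 × 133 × 13.49149 ≈ 8971.84 mg.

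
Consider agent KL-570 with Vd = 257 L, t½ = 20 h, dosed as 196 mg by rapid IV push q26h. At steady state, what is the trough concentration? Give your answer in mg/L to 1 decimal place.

Over one 26-h interval, 26/20 ≈ 1.3 half-lives elapse, leaving f ≈ 0.4061 of each dose.
Each bolus raises the concentration by D/Vd = 196/257 ≈ 0.763 mg/L.
Steady-state trough Cmin,ss = C₀·f/(1−f) ≈ 0.763 × 0.4061/0.5939 ≈ 0.522 mg/L.

0.5 mg/L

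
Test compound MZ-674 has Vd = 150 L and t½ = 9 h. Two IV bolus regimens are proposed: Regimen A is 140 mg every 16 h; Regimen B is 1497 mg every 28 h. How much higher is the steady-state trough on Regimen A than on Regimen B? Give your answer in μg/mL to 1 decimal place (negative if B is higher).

-0.9 μg/mL

Regimen A: f = (1/2)^(16/9) ≈ 0.2916; Cmin,ss = (140/150)·f/(1−f) ≈ 0.384 μg/mL.
Regimen B: f = (1/2)^(28/9) ≈ 0.1157; Cmin,ss = (1497/150)·f/(1−f) ≈ 1.306 μg/mL.
Difference ≈ 0.384 − 1.306 ≈ -0.922 μg/mL.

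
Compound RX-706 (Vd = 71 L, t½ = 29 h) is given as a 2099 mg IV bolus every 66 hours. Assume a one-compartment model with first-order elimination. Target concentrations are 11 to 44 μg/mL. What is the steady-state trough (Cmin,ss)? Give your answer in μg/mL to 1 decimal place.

7.7 μg/mL

k = ln2/t½ = ln2/29 ≈ 0.023902 h⁻¹; fraction remaining f = e^(−kτ) = e^(−0.023902×66) ≈ 0.2065.
Each bolus raises the concentration by D/Vd = 2099/71 ≈ 29.563 μg/mL.
Steady-state trough Cmin,ss = C₀·f/(1−f) ≈ 29.563 × 0.2065/0.7935 ≈ 7.693 μg/mL.
Trough 7.7 μg/mL vs MEC 11 μg/mL: subtherapeutic.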